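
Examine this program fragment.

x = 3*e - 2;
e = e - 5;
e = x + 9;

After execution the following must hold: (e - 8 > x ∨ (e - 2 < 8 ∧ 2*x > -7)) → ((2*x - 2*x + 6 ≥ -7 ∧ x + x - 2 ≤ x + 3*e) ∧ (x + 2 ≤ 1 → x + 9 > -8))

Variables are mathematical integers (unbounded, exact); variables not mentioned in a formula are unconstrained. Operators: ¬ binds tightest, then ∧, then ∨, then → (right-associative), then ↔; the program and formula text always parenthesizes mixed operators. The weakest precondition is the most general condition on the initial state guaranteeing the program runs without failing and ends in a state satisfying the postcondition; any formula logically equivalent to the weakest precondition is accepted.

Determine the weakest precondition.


Working backward. After the program, the postcondition (e - 8 > x ∨ (e - 2 < 8 ∧ 2*x > -7)) → ((2*x - 2*x + 6 ≥ -7 ∧ x + x - 2 ≤ x + 3*e) ∧ (x + 2 ≤ 1 → x + 9 > -8)) must hold; in canonical form it is (e > x + 8 ∨ (e < 10 ∧ 2*x > -7)) → (x ≤ 3*e + 2 ∧ (x ≤ -1 → x > -17)).
Before e := x + 9: 2*x ≥ -29 ∧ (x ≤ -1 → x > -17)
Before e := e - 5: 2*x ≥ -29 ∧ (x ≤ -1 → x > -17)
Before x := 3*e - 2: 6*e ≥ -25 ∧ (3*e ≤ 1 → 3*e > -15)
Answer: WP = 6*e ≥ -25 ∧ (3*e ≤ 1 → 3*e > -15)


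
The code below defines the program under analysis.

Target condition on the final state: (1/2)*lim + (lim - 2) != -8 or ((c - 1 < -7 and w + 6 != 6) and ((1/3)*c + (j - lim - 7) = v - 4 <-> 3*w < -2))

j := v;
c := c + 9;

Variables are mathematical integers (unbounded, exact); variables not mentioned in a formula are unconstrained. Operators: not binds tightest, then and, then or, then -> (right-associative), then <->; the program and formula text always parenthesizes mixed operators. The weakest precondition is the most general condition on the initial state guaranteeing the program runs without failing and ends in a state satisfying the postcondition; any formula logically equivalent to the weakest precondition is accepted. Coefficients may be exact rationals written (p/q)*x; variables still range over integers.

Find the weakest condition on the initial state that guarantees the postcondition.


Working backward. After the program, the postcondition (1/2)*lim + (lim - 2) != -8 or ((c - 1 < -7 and w + 6 != 6) and ((1/3)*c + (j - lim - 7) = v - 4 <-> 3*w < -2)) must hold; in canonical form it is (3/2)*lim != -6 or (c < -6 and w != 0 and ((1/3)*c + j = lim + v + 3 <-> 3*w < -2)).
Before c := c + 9: (3/2)*lim != -6 or (c < -15 and w != 0 and ((1/3)*c + j = lim + v <-> 3*w < -2))
Before j := v: (3/2)*lim != -6 or (c < -15 and w != 0 and ((1/3)*c = lim <-> 3*w < -2))
Answer: WP = (3/2)*lim != -6 or (c < -15 and w != 0 and ((1/3)*c = lim <-> 3*w < -2))


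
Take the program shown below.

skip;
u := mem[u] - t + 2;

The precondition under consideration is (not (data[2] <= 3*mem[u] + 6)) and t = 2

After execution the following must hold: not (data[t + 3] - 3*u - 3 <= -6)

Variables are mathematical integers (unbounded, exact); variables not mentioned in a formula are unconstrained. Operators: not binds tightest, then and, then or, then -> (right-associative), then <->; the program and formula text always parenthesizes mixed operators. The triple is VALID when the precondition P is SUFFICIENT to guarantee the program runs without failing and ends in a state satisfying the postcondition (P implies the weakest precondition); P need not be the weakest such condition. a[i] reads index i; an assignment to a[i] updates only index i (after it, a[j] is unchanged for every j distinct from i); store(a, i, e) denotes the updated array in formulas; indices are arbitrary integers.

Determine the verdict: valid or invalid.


Working backward. After the program, the postcondition not (data[t + 3] - 3*u - 3 <= -6) must hold; in canonical form it is not (data[t + 3] <= 3*u - 3).
Before u := mem[u] - t + 2: not (data[t + 3] + 3*t <= 3*mem[u] + 3)
Before skip: not (data[t + 3] + 3*t <= 3*mem[u] + 3)
The weakest precondition is not (data[t + 3] + 3*t <= 3*mem[u] + 3).
Check whether (not (data[2] <= 3*mem[u] + 6)) and t = 2 implies it.
Countermodel: at the initial state data = {[0] = 7, [2] = 7, [5] = -3, elsewhere 7}, mem = {[0] = 0, [2] = 0, [5] = 0, elsewhere 0}, t = 2, u = 0, the precondition holds but the weakest precondition fails.
Answer: invalid


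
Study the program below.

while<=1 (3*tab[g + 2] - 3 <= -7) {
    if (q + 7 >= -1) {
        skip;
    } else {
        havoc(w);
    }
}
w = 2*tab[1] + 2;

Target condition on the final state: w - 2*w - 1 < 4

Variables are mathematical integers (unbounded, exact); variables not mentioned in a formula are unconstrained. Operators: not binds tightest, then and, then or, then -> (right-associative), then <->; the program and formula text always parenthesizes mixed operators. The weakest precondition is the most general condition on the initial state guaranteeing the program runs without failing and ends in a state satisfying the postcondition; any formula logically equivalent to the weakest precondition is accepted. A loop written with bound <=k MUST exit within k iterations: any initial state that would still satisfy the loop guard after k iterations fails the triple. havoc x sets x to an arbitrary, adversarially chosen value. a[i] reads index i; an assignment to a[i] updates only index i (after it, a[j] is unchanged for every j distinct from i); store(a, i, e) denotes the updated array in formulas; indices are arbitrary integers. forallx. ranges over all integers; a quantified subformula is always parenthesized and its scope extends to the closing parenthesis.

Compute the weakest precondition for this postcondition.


Working backward. After the program, the postcondition w - 2*w - 1 < 4 must hold; in canonical form it is w > -5.
Before w := 2*tab[1] + 2: 2*tab[1] > -7
Before the loop (bound <=1), unroll the exhaustion recursion (WP_0 = exit-now case; WP_j = one more guarded iteration, up to j = 1):
  WP_0: (not (3*tab[g + 2] <= -4)) and 2*tab[1] > -7
  WP_1: (3*tab[g + 2] <= -4 -> ((q >= -8 -> ((not (3*tab[g + 2] <= -4)) and 2*tab[1] > -7)) and ((not (q >= -8)) -> ((not (3*tab[g + 2] <= -4)) and 2*tab[1] > -7)))) and ((not (3*tab[g + 2] <= -4)) -> 2*tab[1] > -7)
So before the loop: (3*tab[g + 2] <= -4 -> ((q >= -8 -> ((not (3*tab[g + 2] <= -4)) and 2*tab[1] > -7)) and ((not (q >= -8)) -> ((not (3*tab[g + 2] <= -4)) and 2*tab[1] > -7)))) and ((not (3*tab[g + 2] <= -4)) -> 2*tab[1] > -7)
Answer: WP = (3*tab[g + 2] <= -4 -> ((q >= -8 -> ((not (3*tab[g + 2] <= -4)) and 2*tab[1] > -7)) and ((not (q >= -8)) -> ((not (3*tab[g + 2] <= -4)) and 2*tab[1] > -7)))) and ((not (3*tab[g + 2] <= -4)) -> 2*tab[1] > -7)


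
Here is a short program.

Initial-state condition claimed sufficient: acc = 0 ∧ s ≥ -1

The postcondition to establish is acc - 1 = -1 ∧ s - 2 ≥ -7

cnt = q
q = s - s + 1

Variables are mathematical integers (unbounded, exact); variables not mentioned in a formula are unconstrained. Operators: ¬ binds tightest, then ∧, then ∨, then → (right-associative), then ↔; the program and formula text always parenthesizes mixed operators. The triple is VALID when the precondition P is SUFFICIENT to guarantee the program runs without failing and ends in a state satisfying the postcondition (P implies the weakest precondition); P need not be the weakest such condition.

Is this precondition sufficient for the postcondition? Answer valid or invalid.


Working backward. After the program, the postcondition acc - 1 = -1 ∧ s - 2 ≥ -7 must hold; in canonical form it is acc = 0 ∧ s ≥ -5.
Before q := s - s + 1: acc = 0 ∧ s ≥ -5
Before cnt := q: acc = 0 ∧ s ≥ -5
The weakest precondition is acc = 0 ∧ s ≥ -5.
Check whether acc = 0 ∧ s ≥ -1 implies it.
Every state satisfying the precondition satisfies the weakest precondition: the implication holds.
Answer: valid


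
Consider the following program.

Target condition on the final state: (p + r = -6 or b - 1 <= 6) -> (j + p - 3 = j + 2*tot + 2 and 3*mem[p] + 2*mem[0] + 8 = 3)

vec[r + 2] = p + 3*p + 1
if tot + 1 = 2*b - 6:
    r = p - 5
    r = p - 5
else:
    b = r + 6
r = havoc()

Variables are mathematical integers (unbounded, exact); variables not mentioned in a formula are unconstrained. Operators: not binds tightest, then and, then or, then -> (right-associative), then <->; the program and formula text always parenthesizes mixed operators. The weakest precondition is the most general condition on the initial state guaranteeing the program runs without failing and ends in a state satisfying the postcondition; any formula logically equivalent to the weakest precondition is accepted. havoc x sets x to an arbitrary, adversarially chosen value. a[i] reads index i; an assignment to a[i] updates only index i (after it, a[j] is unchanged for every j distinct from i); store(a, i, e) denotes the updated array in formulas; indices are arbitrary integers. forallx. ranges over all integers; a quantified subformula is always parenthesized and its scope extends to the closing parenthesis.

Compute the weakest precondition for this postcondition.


Working backward. After the program, the postcondition (p + r = -6 or b - 1 <= 6) -> (j + p - 3 = j + 2*tot + 2 and 3*mem[p] + 2*mem[0] + 8 = 3) must hold; in canonical form it is (p + r = -6 or b <= 7) -> (p = 2*tot + 5 and 2*mem[0] + 3*mem[p] = -5).
Before havoc r: forall r_1. ((p + r_1 = -6 or b <= 7) -> (p = 2*tot + 5 and 2*mem[0] + 3*mem[p] = -5))
Then branch requires forall r_1. ((p + r_1 = -6 or b <= 7) -> (p = 2*tot + 5 and 2*mem[0] + 3*mem[p] = -5)); else branch requires forall r_1. ((p + r_1 = -6 or r <= 1) -> (p = 2*tot + 5 and 2*mem[0] + 3*mem[p] = -5)).
Before the if: (tot = 2*b - 7 -> (forall r_1. ((p + r_1 = -6 or b <= 7) -> (p = 2*tot + 5 and 2*mem[0] + 3*mem[p] = -5)))) and ((not (tot = 2*b - 7)) -> (forall r_1. ((p + r_1 = -6 or r <= 1) -> (p = 2*tot + 5 and 2*mem[0] + 3*mem[p] = -5))))
Before vec[r + 2] := p + 3*p + 1: (tot = 2*b - 7 -> (forall r_1. ((p + r_1 = -6 or b <= 7) -> (p = 2*tot + 5 and 2*mem[0] + 3*mem[p] = -5)))) and ((not (tot = 2*b - 7)) -> (forall r_1. ((p + r_1 = -6 or r <= 1) -> (p = 2*tot + 5 and 2*mem[0] + 3*mem[p] = -5))))
Answer: WP = (tot = 2*b - 7 -> (forall r_1. ((p + r_1 = -6 or b <= 7) -> (p = 2*tot + 5 and 2*mem[0] + 3*mem[p] = -5)))) and ((not (tot = 2*b - 7)) -> (forall r_1. ((p + r_1 = -6 or r <= 1) -> (p = 2*tot + 5 and 2*mem[0] + 3*mem[p] = -5))))


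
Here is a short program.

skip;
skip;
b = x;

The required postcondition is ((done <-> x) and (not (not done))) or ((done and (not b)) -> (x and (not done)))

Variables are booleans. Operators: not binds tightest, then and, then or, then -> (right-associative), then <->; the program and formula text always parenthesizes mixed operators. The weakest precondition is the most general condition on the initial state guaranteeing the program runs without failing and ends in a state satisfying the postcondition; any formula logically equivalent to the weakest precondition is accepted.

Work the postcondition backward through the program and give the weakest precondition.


Working backward. After the program, the postcondition ((done <-> x) and (not (not done))) or ((done and (not b)) -> (x and (not done))) must hold; in canonical form it is ((done <-> x) and done) or ((done and (not b)) -> (x and (not done))).
Before b := x: ((done <-> x) and done) or ((done and (not x)) -> (x and (not done)))
Before skip: ((done <-> x) and done) or ((done and (not x)) -> (x and (not done)))
Before skip: ((done <-> x) and done) or ((done and (not x)) -> (x and (not done)))
Answer: WP = ((done <-> x) and done) or ((done and (not x)) -> (x and (not done)))


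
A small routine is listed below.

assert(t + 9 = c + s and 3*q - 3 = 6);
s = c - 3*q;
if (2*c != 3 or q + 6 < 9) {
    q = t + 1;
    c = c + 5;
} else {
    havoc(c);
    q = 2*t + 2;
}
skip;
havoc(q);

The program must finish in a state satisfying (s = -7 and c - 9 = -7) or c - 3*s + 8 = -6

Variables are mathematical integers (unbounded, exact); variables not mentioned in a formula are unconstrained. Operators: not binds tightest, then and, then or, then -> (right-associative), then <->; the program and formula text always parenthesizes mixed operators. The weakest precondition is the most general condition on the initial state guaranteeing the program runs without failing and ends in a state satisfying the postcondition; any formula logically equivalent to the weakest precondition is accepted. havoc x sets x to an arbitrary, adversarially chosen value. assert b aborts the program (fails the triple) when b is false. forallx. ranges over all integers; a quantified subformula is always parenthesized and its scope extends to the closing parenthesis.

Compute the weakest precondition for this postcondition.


Working backward. After the program, the postcondition (s = -7 and c - 9 = -7) or c - 3*s + 8 = -6 must hold; in canonical form it is (s = -7 and c = 2) or c = 3*s - 14.
Before havoc q: (s = -7 and c = 2) or c = 3*s - 14
Before skip: (s = -7 and c = 2) or c = 3*s - 14
Then branch requires (s = -7 and c = -3) or c = 3*s - 19; else branch requires forall c_1. ((s = -7 and c_1 = 2) or c_1 = 3*s - 14).
Before the if: ((2*c != 3 or q < 3) -> ((s = -7 and c = -3) or c = 3*s - 19)) and ((not (2*c != 3 or q < 3)) -> (forall c_1. ((s = -7 and c_1 = 2) or c_1 = 3*s - 14)))
Before s := c - 3*q: ((2*c != 3 or q < 3) -> ((c = 3*q - 7 and c = -3) or 9*q = 2*c - 19)) and ((not (2*c != 3 or q < 3)) -> (forall c_1. ((c = 3*q - 7 and c_1 = 2) or c_1 + 9*q = 3*c - 14)))
Before assert t + 9 = c + s and 3*q - 3 = 6: t = c + s - 9 and 3*q = 9 and ((2*c != 3 or q < 3) -> ((c = 3*q - 7 and c = -3) or 9*q = 2*c - 19)) and ((not (2*c != 3 or q < 3)) -> (forall c_1. ((c = 3*q - 7 and c_1 = 2) or c_1 + 9*q = 3*c - 14)))
Answer: WP = t = c + s - 9 and 3*q = 9 and ((2*c != 3 or q < 3) -> ((c = 3*q - 7 and c = -3) or 9*q = 2*c - 19)) and ((not (2*c != 3 or q < 3)) -> (forall c_1. ((c = 3*q - 7 and c_1 = 2) or c_1 + 9*q = 3*c - 14)))


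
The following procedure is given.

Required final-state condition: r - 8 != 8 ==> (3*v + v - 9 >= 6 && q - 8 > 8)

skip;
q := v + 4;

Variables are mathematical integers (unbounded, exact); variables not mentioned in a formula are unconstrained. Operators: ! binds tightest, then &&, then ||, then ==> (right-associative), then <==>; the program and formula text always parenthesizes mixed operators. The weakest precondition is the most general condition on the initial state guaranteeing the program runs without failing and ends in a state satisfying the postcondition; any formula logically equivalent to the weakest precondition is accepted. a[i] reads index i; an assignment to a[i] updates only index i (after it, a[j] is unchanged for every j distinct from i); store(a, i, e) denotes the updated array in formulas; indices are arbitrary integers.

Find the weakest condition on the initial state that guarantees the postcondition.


Working backward. After the program, the postcondition r - 8 != 8 ==> (3*v + v - 9 >= 6 && q - 8 > 8) must hold; in canonical form it is r != 16 ==> (4*v >= 15 && q > 16).
Before q := v + 4: r != 16 ==> (4*v >= 15 && v > 12)
Before skip: r != 16 ==> (4*v >= 15 && v > 12)
Answer: WP = r != 16 ==> (4*v >= 15 && v > 12)


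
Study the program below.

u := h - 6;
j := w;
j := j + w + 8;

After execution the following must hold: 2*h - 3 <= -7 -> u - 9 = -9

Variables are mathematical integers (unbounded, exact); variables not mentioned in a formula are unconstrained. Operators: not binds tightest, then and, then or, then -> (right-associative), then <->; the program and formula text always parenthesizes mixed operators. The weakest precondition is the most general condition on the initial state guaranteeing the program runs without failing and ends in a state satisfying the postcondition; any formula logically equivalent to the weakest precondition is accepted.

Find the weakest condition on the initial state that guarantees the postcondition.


Working backward. After the program, the postcondition 2*h - 3 <= -7 -> u - 9 = -9 must hold; in canonical form it is 2*h <= -4 -> u = 0.
Before j := j + w + 8: 2*h <= -4 -> u = 0
Before j := w: 2*h <= -4 -> u = 0
Before u := h - 6: 2*h <= -4 -> h = 6
Answer: WP = 2*h <= -4 -> h = 6


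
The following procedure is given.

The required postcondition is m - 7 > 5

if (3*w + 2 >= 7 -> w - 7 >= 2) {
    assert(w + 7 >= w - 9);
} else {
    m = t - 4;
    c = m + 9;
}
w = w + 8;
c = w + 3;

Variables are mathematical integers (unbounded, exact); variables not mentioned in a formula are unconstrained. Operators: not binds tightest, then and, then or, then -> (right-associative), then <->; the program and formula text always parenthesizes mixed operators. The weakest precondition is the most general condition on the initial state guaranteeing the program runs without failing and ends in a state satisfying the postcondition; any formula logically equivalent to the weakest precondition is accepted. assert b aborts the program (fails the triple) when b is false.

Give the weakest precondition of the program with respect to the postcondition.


Working backward. After the program, the postcondition m - 7 > 5 must hold; in canonical form it is m > 12.
Before c := w + 3: m > 12
Before w := w + 8: m > 12
Then branch requires m > 12; else branch requires t > 16.
Before the if: ((3*w >= 5 -> w >= 9) -> m > 12) and ((not (3*w >= 5 -> w >= 9)) -> t > 16)
Answer: WP = ((3*w >= 5 -> w >= 9) -> m > 12) and ((not (3*w >= 5 -> w >= 9)) -> t > 16)


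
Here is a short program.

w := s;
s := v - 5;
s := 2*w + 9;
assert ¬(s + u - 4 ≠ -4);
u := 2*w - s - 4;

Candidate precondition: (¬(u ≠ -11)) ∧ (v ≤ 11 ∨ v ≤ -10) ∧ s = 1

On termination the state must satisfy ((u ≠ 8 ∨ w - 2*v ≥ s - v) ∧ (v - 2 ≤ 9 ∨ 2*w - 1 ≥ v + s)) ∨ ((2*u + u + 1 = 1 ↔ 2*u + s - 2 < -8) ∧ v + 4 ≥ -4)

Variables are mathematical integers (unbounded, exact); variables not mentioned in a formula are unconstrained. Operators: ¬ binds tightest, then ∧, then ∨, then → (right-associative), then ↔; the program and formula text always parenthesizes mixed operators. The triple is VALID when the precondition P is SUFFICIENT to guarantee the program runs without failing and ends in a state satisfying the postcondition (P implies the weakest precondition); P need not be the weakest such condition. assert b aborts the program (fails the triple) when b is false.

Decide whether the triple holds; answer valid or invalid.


Working backward. After the program, the postcondition ((u ≠ 8 ∨ w - 2*v ≥ s - v) ∧ (v - 2 ≤ 9 ∨ 2*w - 1 ≥ v + s)) ∨ ((2*u + u + 1 = 1 ↔ 2*u + s - 2 < -8) ∧ v + 4 ≥ -4) must hold; in canonical form it is ((u ≠ 8 ∨ w ≥ s + v) ∧ (v ≤ 11 ∨ 2*w ≥ s + v + 1)) ∨ ((3*u = 0 ↔ s + 2*u < -6) ∧ v ≥ -8).
Before u := 2*w - s - 4: ((2*w ≠ s + 12 ∨ w ≥ s + v) ∧ (v ≤ 11 ∨ 2*w ≥ s + v + 1)) ∨ ((6*w = 3*s + 12 ↔ 4*w < s + 2) ∧ v ≥ -8)
Before assert ¬(s + u - 4 ≠ -4): (¬(s + u ≠ 0)) ∧ (((2*w ≠ s + 12 ∨ w ≥ s + v) ∧ (v ≤ 11 ∨ 2*w ≥ s + v + 1)) ∨ ((6*w = 3*s + 12 ↔ 4*w < s + 2) ∧ v ≥ -8))
Before s := 2*w + 9: (¬(u + 2*w ≠ -9)) ∧ (v ≤ 11 ∨ v ≤ -10 ∨ ((¬(2*w < 11)) ∧ v ≥ -8))
Before s := v - 5: (¬(u + 2*w ≠ -9)) ∧ (v ≤ 11 ∨ v ≤ -10 ∨ ((¬(2*w < 11)) ∧ v ≥ -8))
Before w := s: (¬(2*s + u ≠ -9)) ∧ (v ≤ 11 ∨ v ≤ -10 ∨ ((¬(2*s < 11)) ∧ v ≥ -8))
The weakest precondition is (¬(2*s + u ≠ -9)) ∧ (v ≤ 11 ∨ v ≤ -10 ∨ ((¬(2*s < 11)) ∧ v ≥ -8)).
Check whether (¬(u ≠ -11)) ∧ (v ≤ 11 ∨ v ≤ -10) ∧ s = 1 implies it.
Every state satisfying the precondition satisfies the weakest precondition: the implication holds.
Answer: valid


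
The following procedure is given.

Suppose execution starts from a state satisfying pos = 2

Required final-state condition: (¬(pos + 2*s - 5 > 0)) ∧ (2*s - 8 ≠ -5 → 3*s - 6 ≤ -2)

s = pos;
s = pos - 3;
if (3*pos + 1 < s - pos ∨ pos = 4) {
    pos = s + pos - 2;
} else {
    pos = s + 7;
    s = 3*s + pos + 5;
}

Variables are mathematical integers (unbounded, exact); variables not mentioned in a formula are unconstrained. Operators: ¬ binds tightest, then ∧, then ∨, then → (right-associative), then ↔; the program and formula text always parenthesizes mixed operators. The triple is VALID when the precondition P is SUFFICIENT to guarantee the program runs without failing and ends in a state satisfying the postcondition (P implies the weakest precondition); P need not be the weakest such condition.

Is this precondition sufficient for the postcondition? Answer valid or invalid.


Working backward. After the program, the postcondition (¬(pos + 2*s - 5 > 0)) ∧ (2*s - 8 ≠ -5 → 3*s - 6 ≤ -2) must hold; in canonical form it is (¬(pos + 2*s > 5)) ∧ (2*s ≠ 3 → 3*s ≤ 4).
Then branch requires (¬(pos + 3*s > 7)) ∧ (2*s ≠ 3 → 3*s ≤ 4); else branch requires (¬(9*s > -26)) ∧ (8*s ≠ -21 → 12*s ≤ -32).
Before the if: ((4*pos < s - 1 ∨ pos = 4) → ((¬(pos + 3*s > 7)) ∧ (2*s ≠ 3 → 3*s ≤ 4))) ∧ ((¬(4*pos < s - 1 ∨ pos = 4)) → ((¬(9*s > -26)) ∧ (8*s ≠ -21 → 12*s ≤ -32)))
Before s := pos - 3: ((3*pos < -4 ∨ pos = 4) → ((¬(4*pos > 16)) ∧ (2*pos ≠ 9 → 3*pos ≤ 13))) ∧ ((¬(3*pos < -4 ∨ pos = 4)) → ((¬(9*pos > 1)) ∧ (8*pos ≠ 3 → 12*pos ≤ 4)))
Before s := pos: ((3*pos < -4 ∨ pos = 4) → ((¬(4*pos > 16)) ∧ (2*pos ≠ 9 → 3*pos ≤ 13))) ∧ ((¬(3*pos < -4 ∨ pos = 4)) → ((¬(9*pos > 1)) ∧ (8*pos ≠ 3 → 12*pos ≤ 4)))
The weakest precondition is ((3*pos < -4 ∨ pos = 4) → ((¬(4*pos > 16)) ∧ (2*pos ≠ 9 → 3*pos ≤ 13))) ∧ ((¬(3*pos < -4 ∨ pos = 4)) → ((¬(9*pos > 1)) ∧ (8*pos ≠ 3 → 12*pos ≤ 4))).
Check whether pos = 2 implies it.
Countermodel: at the initial state pos = 2, the precondition holds but the weakest precondition fails.
Answer: invalid


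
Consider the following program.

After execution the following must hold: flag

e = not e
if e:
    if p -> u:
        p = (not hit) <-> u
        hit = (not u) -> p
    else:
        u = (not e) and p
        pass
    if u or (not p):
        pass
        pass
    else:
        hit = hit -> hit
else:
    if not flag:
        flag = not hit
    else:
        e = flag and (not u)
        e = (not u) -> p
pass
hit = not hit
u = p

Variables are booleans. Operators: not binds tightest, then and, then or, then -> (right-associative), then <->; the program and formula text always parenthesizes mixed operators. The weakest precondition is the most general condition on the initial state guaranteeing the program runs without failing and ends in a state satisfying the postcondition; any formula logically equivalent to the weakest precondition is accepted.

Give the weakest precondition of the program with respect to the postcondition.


Working backward. After the program, flag must hold.
Before u := p: flag
Before hit := not hit: flag
Before skip: flag
Then branch requires ((p -> u) -> (((u or (not ((not hit) <-> u))) -> flag) and ((not (u or (not ((not hit) <-> u)))) -> flag))) and ((not (p -> u)) -> (((((not e) and p) or (not p)) -> flag) and ((not (((not e) and p) or (not p))) -> flag))); else branch requires (not flag) -> (not hit).
Before the if: (e -> (((p -> u) -> (((u or (not ((not hit) <-> u))) -> flag) and ((not (u or (not ((not hit) <-> u)))) -> flag))) and ((not (p -> u)) -> (((((not e) and p) or (not p)) -> flag) and ((not (((not e) and p) or (not p))) -> flag))))) and ((not e) -> ((not flag) -> (not hit)))
Before e := not e: ((not e) -> (((p -> u) -> (((u or (not ((not hit) <-> u))) -> flag) and ((not (u or (not ((not hit) <-> u)))) -> flag))) and ((not (p -> u)) -> ((((e and p) or (not p)) -> flag) and ((not ((e and p) or (not p))) -> flag))))) and (e -> ((not flag) -> (not hit)))
Answer: WP = ((not e) -> (((p -> u) -> (((u or (not ((not hit) <-> u))) -> flag) and ((not (u or (not ((not hit) <-> u)))) -> flag))) and ((not (p -> u)) -> ((((e and p) or (not p)) -> flag) and ((not ((e and p) or (not p))) -> flag))))) and (e -> ((not flag) -> (not hit)))


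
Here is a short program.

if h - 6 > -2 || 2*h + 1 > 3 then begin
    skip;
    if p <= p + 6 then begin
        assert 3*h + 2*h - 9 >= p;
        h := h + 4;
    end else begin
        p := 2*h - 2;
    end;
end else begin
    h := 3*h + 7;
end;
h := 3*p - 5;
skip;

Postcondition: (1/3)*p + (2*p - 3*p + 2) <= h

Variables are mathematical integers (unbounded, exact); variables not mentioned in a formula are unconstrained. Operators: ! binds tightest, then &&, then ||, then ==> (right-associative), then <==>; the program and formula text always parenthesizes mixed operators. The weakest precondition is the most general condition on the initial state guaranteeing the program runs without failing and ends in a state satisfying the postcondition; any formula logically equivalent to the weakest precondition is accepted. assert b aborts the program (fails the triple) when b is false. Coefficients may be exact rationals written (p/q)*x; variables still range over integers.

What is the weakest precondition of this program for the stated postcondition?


Working backward. After the program, the postcondition (1/3)*p + (2*p - 3*p + 2) <= h must hold; in canonical form it is h + (2/3)*p >= 2.
Before skip: h + (2/3)*p >= 2
Before h := 3*p - 5: (11/3)*p >= 7
Then branch requires 5*h >= p + 9 && (11/3)*p >= 7; else branch requires (11/3)*p >= 7.
Before the if: ((h > 4 || 2*h > 2) ==> (5*h >= p + 9 && (11/3)*p >= 7)) && ((!(h > 4 || 2*h > 2)) ==> (11/3)*p >= 7)
Answer: WP = ((h > 4 || 2*h > 2) ==> (5*h >= p + 9 && (11/3)*p >= 7)) && ((!(h > 4 || 2*h > 2)) ==> (11/3)*p >= 7)


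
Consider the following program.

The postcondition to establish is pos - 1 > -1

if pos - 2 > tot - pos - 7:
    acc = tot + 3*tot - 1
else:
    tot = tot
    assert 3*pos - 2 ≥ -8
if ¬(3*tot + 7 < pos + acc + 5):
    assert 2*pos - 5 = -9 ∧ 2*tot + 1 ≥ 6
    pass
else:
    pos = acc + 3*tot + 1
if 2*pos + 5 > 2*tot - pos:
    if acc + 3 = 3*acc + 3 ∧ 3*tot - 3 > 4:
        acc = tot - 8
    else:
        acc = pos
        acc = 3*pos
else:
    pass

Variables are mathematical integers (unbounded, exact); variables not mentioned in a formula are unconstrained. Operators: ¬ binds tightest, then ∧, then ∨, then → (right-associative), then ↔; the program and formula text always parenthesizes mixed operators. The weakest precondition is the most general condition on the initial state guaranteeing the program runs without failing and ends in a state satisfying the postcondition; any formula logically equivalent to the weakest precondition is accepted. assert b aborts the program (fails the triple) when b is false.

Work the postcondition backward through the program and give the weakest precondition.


Working backward. After the program, the postcondition pos - 1 > -1 must hold; in canonical form it is pos > 0.
Then branch requires ((2*acc = 0 ∧ 3*tot > 7) → pos > 0) ∧ ((¬(2*acc = 0 ∧ 3*tot > 7)) → pos > 0); else branch requires pos > 0.
Before the if: (3*pos > 2*tot - 5 → (((2*acc = 0 ∧ 3*tot > 7) → pos > 0) ∧ ((¬(2*acc = 0 ∧ 3*tot > 7)) → pos > 0))) ∧ ((¬(3*pos > 2*tot - 5)) → pos > 0)
Then branch requires 2*pos = -4 ∧ 2*tot ≥ 5 ∧ (3*pos > 2*tot - 5 → (((2*acc = 0 ∧ 3*tot > 7) → pos > 0) ∧ ((¬(2*acc = 0 ∧ 3*tot > 7)) → pos > 0))) ∧ ((¬(3*pos > 2*tot - 5)) → pos > 0); else branch requires (3*acc + 7*tot > -8 → (((2*acc = 0 ∧ 3*tot > 7) → acc + 3*tot > -1) ∧ ((¬(2*acc = 0 ∧ 3*tot > 7)) → acc + 3*tot > -1))) ∧ ((¬(3*acc + 7*tot > -8)) → acc + 3*tot > -1).
Before the if: ((¬(3*tot < acc + pos - 2)) → (2*pos = -4 ∧ 2*tot ≥ 5 ∧ (3*pos > 2*tot - 5 → (((2*acc = 0 ∧ 3*tot > 7) → pos > 0) ∧ ((¬(2*acc = 0 ∧ 3*tot > 7)) → pos > 0))) ∧ ((¬(3*pos > 2*tot - 5)) → pos > 0))) ∧ (3*tot < acc + pos - 2 → ((3*acc + 7*tot > -8 → (((2*acc = 0 ∧ 3*tot > 7) → acc + 3*tot > -1) ∧ ((¬(2*acc = 0 ∧ 3*tot > 7)) → acc + 3*tot > -1))) ∧ ((¬(3*acc + 7*tot > -8)) → acc + 3*tot > -1)))
Then branch requires ((¬(pos + tot > 3)) → (2*pos = -4 ∧ 2*tot ≥ 5 ∧ (3*pos > 2*tot - 5 → (((8*tot = 2 ∧ 3*tot > 7) → pos > 0) ∧ ((¬(8*tot = 2 ∧ 3*tot > 7)) → pos > 0))) ∧ ((¬(3*pos > 2*tot - 5)) → pos > 0))) ∧ (pos + tot > 3 → ((19*tot > -5 → (((8*tot = 2 ∧ 3*tot > 7) → 7*tot > 0) ∧ ((¬(8*tot = 2 ∧ 3*tot > 7)) → 7*tot > 0))) ∧ ((¬(19*tot > -5)) → 7*tot > 0))); else branch requires 3*pos ≥ -6 ∧ ((¬(3*tot < acc + pos - 2)) → (2*pos = -4 ∧ 2*tot ≥ 5 ∧ (3*pos > 2*tot - 5 → (((2*acc = 0 ∧ 3*tot > 7) → pos > 0) ∧ ((¬(2*acc = 0 ∧ 3*tot > 7)) → pos > 0))) ∧ ((¬(3*pos > 2*tot - 5)) → pos > 0))) ∧ (3*tot < acc + pos - 2 → ((3*acc + 7*tot > -8 → (((2*acc = 0 ∧ 3*tot > 7) → acc + 3*tot > -1) ∧ ((¬(2*acc = 0 ∧ 3*tot > 7)) → acc + 3*tot > -1))) ∧ ((¬(3*acc + 7*tot > -8)) → acc + 3*tot > -1))).
Before the if: (2*pos > tot - 5 → (((¬(pos + tot > 3)) → (2*pos = -4 ∧ 2*tot ≥ 5 ∧ (3*pos > 2*tot - 5 → (((8*tot = 2 ∧ 3*tot > 7) → pos > 0) ∧ ((¬(8*tot = 2 ∧ 3*tot > 7)) → pos > 0))) ∧ ((¬(3*pos > 2*tot - 5)) → pos > 0))) ∧ (pos + tot > 3 → ((19*tot > -5 → (((8*tot = 2 ∧ 3*tot > 7) → 7*tot > 0) ∧ ((¬(8*tot = 2 ∧ 3*tot > 7)) → 7*tot > 0))) ∧ ((¬(19*tot > -5)) → 7*tot > 0))))) ∧ ((¬(2*pos > tot - 5)) → (3*pos ≥ -6 ∧ ((¬(3*tot < acc + pos - 2)) → (2*pos = -4 ∧ 2*tot ≥ 5 ∧ (3*pos > 2*tot - 5 → (((2*acc = 0 ∧ 3*tot > 7) → pos > 0) ∧ ((¬(2*acc = 0 ∧ 3*tot > 7)) → pos > 0))) ∧ ((¬(3*pos > 2*tot - 5)) → pos > 0))) ∧ (3*tot < acc + pos - 2 → ((3*acc + 7*tot > -8 → (((2*acc = 0 ∧ 3*tot > 7) → acc + 3*tot > -1) ∧ ((¬(2*acc = 0 ∧ 3*tot > 7)) → acc + 3*tot > -1))) ∧ ((¬(3*acc + 7*tot > -8)) → acc + 3*tot > -1)))))
Answer: WP = (2*pos > tot - 5 → (((¬(pos + tot > 3)) → (2*pos = -4 ∧ 2*tot ≥ 5 ∧ (3*pos > 2*tot - 5 → (((8*tot = 2 ∧ 3*tot > 7) → pos > 0) ∧ ((¬(8*tot = 2 ∧ 3*tot > 7)) → pos > 0))) ∧ ((¬(3*pos > 2*tot - 5)) → pos > 0))) ∧ (pos + tot > 3 → ((19*tot > -5 → (((8*tot = 2 ∧ 3*tot > 7) → 7*tot > 0) ∧ ((¬(8*tot = 2 ∧ 3*tot > 7)) → 7*tot > 0))) ∧ ((¬(19*tot > -5)) → 7*tot > 0))))) ∧ ((¬(2*pos > tot - 5)) → (3*pos ≥ -6 ∧ ((¬(3*tot < acc + pos - 2)) → (2*pos = -4 ∧ 2*tot ≥ 5 ∧ (3*pos > 2*tot - 5 → (((2*acc = 0 ∧ 3*tot > 7) → pos > 0) ∧ ((¬(2*acc = 0 ∧ 3*tot > 7)) → pos > 0))) ∧ ((¬(3*pos > 2*tot - 5)) → pos > 0))) ∧ (3*tot < acc + pos - 2 → ((3*acc + 7*tot > -8 → (((2*acc = 0 ∧ 3*tot > 7) → acc + 3*tot > -1) ∧ ((¬(2*acc = 0 ∧ 3*tot > 7)) → acc + 3*tot > -1))) ∧ ((¬(3*acc + 7*tot > -8)) → acc + 3*tot > -1)))))


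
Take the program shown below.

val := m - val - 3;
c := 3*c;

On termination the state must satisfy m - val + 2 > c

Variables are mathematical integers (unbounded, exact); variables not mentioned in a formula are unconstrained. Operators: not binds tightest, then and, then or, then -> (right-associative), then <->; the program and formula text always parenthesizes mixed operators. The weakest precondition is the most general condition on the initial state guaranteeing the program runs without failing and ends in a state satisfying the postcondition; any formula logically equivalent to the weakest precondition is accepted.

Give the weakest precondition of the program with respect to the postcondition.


Working backward. After the program, the postcondition m - val + 2 > c must hold; in canonical form it is m > c + val - 2.
Before c := 3*c: m > 3*c + val - 2
Before val := m - val - 3: val > 3*c - 5
Answer: WP = val > 3*c - 5


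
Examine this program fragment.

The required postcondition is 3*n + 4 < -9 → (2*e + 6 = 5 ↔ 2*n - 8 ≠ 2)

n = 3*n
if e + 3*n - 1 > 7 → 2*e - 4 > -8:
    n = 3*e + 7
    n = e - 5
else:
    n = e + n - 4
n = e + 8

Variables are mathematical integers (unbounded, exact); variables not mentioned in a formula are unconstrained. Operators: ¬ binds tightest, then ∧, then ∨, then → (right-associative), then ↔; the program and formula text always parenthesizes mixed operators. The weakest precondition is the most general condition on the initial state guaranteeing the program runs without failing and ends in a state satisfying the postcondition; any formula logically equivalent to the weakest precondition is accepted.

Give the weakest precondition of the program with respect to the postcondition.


Working backward. After the program, the postcondition 3*n + 4 < -9 → (2*e + 6 = 5 ↔ 2*n - 8 ≠ 2) must hold; in canonical form it is 3*n < -13 → (2*e = -1 ↔ 2*n ≠ 10).
Before n := e + 8: 3*e < -37 → (2*e = -1 ↔ 2*e ≠ -6)
Then branch requires 3*e < -37 → (2*e = -1 ↔ 2*e ≠ -6); else branch requires 3*e < -37 → (2*e = -1 ↔ 2*e ≠ -6).
Before the if: ((e + 3*n > 8 → 2*e > -4) → (3*e < -37 → (2*e = -1 ↔ 2*e ≠ -6))) ∧ ((¬(e + 3*n > 8 → 2*e > -4)) → (3*e < -37 → (2*e = -1 ↔ 2*e ≠ -6)))
Before n := 3*n: ((e + 9*n > 8 → 2*e > -4) → (3*e < -37 → (2*e = -1 ↔ 2*e ≠ -6))) ∧ ((¬(e + 9*n > 8 → 2*e > -4)) → (3*e < -37 → (2*e = -1 ↔ 2*e ≠ -6)))
Answer: WP = ((e + 9*n > 8 → 2*e > -4) → (3*e < -37 → (2*e = -1 ↔ 2*e ≠ -6))) ∧ ((¬(e + 9*n > 8 → 2*e > -4)) → (3*e < -37 → (2*e = -1 ↔ 2*e ≠ -6)))


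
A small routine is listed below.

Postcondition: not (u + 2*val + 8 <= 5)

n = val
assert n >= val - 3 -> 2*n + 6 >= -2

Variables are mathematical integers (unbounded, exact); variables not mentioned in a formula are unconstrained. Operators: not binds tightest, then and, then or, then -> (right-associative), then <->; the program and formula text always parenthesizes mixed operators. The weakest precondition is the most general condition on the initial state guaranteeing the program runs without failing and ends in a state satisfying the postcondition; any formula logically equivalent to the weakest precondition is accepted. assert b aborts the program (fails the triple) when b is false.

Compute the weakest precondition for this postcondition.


Working backward. After the program, the postcondition not (u + 2*val + 8 <= 5) must hold; in canonical form it is not (u + 2*val <= -3).
Before assert n >= val - 3 -> 2*n + 6 >= -2: (n >= val - 3 -> 2*n >= -8) and (not (u + 2*val <= -3))
Before n := val: 2*val >= -8 and (not (u + 2*val <= -3))
Answer: WP = 2*val >= -8 and (not (u + 2*val <= -3))


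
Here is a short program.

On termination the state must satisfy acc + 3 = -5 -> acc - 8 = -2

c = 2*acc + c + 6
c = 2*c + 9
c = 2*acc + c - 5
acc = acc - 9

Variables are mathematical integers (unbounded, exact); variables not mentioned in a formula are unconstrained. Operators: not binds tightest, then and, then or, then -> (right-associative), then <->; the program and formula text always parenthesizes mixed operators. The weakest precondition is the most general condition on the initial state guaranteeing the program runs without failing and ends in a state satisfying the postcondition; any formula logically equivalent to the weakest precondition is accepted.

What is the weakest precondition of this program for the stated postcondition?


Working backward. After the program, the postcondition acc + 3 = -5 -> acc - 8 = -2 must hold; in canonical form it is acc = -8 -> acc = 6.
Before acc := acc - 9: acc = 1 -> acc = 15
Before c := 2*acc + c - 5: acc = 1 -> acc = 15
Before c := 2*c + 9: acc = 1 -> acc = 15
Before c := 2*acc + c + 6: acc = 1 -> acc = 15
Answer: WP = acc = 1 -> acc = 15


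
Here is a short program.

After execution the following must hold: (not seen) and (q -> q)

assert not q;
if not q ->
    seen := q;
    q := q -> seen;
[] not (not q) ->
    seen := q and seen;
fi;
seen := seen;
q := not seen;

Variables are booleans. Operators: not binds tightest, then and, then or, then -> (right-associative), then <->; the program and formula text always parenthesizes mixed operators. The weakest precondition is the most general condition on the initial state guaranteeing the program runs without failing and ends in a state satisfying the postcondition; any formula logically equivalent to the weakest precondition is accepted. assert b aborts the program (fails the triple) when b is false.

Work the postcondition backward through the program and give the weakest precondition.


Working backward. After the program, the postcondition (not seen) and (q -> q) must hold; in canonical form it is not seen.
Before q := not seen: not seen
Before seen := seen: not seen
Then branch requires not q; else branch requires not (q and seen).
Before the if: q -> (not (q and seen))
Before assert not q: (not q) and (q -> (not (q and seen)))
Answer: WP = (not q) and (q -> (not (q and seen)))


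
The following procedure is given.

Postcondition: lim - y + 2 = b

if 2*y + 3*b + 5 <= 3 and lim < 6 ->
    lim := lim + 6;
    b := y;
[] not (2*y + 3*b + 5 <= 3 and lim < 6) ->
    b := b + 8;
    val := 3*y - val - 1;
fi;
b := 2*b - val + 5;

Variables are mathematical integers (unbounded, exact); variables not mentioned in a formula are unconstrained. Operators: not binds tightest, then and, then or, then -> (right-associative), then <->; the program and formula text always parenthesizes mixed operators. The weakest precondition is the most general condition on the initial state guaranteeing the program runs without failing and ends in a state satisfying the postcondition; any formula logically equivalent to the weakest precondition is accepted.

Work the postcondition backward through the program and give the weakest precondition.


Working backward. After the program, the postcondition lim - y + 2 = b must hold; in canonical form it is lim = b + y - 2.
Before b := 2*b - val + 5: lim + val = 2*b + y + 3
Then branch requires lim + val = 3*y - 3; else branch requires lim + 2*y = 2*b + val + 20.
Before the if: ((3*b + 2*y <= -2 and lim < 6) -> lim + val = 3*y - 3) and ((not (3*b + 2*y <= -2 and lim < 6)) -> lim + 2*y = 2*b + val + 20)
Answer: WP = ((3*b + 2*y <= -2 and lim < 6) -> lim + val = 3*y - 3) and ((not (3*b + 2*y <= -2 and lim < 6)) -> lim + 2*y = 2*b + val + 20)


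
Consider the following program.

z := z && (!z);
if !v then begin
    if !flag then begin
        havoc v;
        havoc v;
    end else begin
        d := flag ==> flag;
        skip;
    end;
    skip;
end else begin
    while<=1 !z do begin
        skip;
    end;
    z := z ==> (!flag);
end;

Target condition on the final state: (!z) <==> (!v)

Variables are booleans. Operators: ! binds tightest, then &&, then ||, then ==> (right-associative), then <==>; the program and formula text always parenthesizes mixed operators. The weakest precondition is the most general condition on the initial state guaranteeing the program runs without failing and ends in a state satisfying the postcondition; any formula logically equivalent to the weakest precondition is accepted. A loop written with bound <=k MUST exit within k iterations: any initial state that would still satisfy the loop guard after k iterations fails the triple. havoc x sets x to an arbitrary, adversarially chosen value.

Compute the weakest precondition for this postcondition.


Working backward. After the program, (!z) <==> (!v) must hold.
Then branch requires flag && (flag ==> ((!z) <==> (!v))); else branch requires ((!z) ==> (z && ((!(z ==> (!flag))) <==> (!v)))) && (z ==> ((!(z ==> (!flag))) <==> (!v))).
Before the if: ((!v) ==> (flag && (flag ==> ((!z) <==> (!v))))) && (v ==> (((!z) ==> (z && ((!(z ==> (!flag))) <==> (!v)))) && (z ==> ((!(z ==> (!flag))) <==> (!v)))))
Before z := z && (!z): ((!v) ==> (flag && (flag ==> (!v)))) && (!v)
Answer: WP = ((!v) ==> (flag && (flag ==> (!v)))) && (!v)


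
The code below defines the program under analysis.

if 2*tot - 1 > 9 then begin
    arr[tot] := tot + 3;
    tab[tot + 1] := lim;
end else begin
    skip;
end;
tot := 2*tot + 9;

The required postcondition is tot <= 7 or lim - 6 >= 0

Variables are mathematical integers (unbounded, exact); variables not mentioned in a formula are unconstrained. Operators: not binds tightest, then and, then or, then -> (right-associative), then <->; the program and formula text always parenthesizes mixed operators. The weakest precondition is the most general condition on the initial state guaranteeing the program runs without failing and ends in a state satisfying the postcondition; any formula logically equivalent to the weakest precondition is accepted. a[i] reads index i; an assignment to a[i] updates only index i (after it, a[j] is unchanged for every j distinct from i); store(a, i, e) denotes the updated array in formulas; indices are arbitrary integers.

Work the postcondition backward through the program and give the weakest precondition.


Working backward. After the program, the postcondition tot <= 7 or lim - 6 >= 0 must hold; in canonical form it is tot <= 7 or lim >= 6.
Before tot := 2*tot + 9: 2*tot <= -2 or lim >= 6
Then branch requires 2*tot <= -2 or lim >= 6; else branch requires 2*tot <= -2 or lim >= 6.
Before the if: (2*tot > 10 -> (2*tot <= -2 or lim >= 6)) and ((not (2*tot > 10)) -> (2*tot <= -2 or lim >= 6))
Answer: WP = (2*tot > 10 -> (2*tot <= -2 or lim >= 6)) and ((not (2*tot > 10)) -> (2*tot <= -2 or lim >= 6))
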